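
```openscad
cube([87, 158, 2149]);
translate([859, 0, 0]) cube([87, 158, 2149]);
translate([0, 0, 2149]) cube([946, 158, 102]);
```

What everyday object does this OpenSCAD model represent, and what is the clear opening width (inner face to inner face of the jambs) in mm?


A door frame. The clear opening width is 772 mm.

Two 2149 mm tall posts with a header on top — a door frame. The left jamb is 87 mm wide at x = 0; the right jamb starts at x = 859. The clear opening is 859 − 87 = 772 mm.


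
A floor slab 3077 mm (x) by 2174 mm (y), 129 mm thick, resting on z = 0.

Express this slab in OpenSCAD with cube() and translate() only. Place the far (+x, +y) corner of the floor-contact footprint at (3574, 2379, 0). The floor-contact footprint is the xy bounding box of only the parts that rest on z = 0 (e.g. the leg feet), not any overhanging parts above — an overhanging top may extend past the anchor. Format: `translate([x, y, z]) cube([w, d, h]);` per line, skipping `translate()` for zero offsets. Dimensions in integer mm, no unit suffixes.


translate([497, 205, 0]) cube([3077, 2174, 129]);


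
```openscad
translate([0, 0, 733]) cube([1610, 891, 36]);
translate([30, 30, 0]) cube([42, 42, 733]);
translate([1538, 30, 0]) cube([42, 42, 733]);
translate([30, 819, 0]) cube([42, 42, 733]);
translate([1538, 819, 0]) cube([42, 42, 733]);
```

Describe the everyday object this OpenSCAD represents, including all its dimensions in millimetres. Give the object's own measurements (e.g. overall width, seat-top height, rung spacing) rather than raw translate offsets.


A rectangular dining table. The top is 1610×891×36 mm with its upper surface at z = 769 mm. It stands on four 42×42 mm square legs, each inset 30 mm from the nearest pair of top edges, running from the floor to the underside of the top.


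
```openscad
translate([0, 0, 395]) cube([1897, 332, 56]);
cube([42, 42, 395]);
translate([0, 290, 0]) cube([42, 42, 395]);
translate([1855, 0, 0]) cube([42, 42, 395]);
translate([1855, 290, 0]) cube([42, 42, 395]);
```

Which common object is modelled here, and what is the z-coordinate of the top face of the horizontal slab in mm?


A bench. The seat-top height is 451 mm.

A long slab on four corner posts — a bench. The slab sits at z = 395 with thickness 56, so the top is 395 + 56 = 451 mm.


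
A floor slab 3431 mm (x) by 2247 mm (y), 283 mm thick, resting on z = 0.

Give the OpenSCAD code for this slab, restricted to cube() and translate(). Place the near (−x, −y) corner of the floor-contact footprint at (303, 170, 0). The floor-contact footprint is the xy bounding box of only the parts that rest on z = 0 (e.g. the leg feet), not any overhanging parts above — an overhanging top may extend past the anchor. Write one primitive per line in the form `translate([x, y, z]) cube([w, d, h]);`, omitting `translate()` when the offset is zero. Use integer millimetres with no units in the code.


translate([303, 170, 0]) cube([3431, 2247, 283]);


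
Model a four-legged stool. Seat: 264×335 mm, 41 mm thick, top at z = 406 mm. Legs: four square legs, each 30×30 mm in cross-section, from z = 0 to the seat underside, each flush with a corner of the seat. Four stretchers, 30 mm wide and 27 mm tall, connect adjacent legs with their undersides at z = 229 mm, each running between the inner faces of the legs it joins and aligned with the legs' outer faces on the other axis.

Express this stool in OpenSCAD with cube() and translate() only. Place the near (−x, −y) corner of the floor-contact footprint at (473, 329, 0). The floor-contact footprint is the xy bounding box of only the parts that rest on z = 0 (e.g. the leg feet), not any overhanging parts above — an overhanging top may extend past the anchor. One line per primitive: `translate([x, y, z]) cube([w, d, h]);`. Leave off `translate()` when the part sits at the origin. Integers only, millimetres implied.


translate([473, 329, 365]) cube([264, 335, 41]);
translate([473, 329, 0]) cube([30, 30, 365]);
translate([707, 329, 0]) cube([30, 30, 365]);
translate([473, 634, 0]) cube([30, 30, 365]);
translate([707, 634, 0]) cube([30, 30, 365]);
translate([503, 329, 229]) cube([204, 30, 27]);
translate([503, 634, 229]) cube([204, 30, 27]);
translate([473, 359, 229]) cube([30, 275, 27]);
translate([707, 359, 229]) cube([30, 275, 27]);


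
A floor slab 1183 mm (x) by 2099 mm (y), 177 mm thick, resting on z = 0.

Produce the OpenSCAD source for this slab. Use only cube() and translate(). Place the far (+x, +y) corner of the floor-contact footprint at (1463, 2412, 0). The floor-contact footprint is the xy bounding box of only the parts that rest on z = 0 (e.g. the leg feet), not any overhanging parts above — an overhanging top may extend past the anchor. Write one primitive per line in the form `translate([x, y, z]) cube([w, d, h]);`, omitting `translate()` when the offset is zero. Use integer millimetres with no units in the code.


translate([280, 313, 0]) cube([1183, 2099, 177]);


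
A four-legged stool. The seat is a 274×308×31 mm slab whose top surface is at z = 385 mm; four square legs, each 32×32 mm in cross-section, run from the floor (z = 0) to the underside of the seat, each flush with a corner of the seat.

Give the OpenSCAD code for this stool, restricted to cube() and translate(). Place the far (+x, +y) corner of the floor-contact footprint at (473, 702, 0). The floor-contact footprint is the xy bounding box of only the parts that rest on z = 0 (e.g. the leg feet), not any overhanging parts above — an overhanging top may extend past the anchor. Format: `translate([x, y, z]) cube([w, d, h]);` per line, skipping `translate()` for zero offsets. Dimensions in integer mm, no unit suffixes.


translate([199, 394, 354]) cube([274, 308, 31]);
translate([199, 394, 0]) cube([32, 32, 354]);
translate([441, 394, 0]) cube([32, 32, 354]);
translate([199, 670, 0]) cube([32, 32, 354]);
translate([441, 670, 0]) cube([32, 32, 354]);


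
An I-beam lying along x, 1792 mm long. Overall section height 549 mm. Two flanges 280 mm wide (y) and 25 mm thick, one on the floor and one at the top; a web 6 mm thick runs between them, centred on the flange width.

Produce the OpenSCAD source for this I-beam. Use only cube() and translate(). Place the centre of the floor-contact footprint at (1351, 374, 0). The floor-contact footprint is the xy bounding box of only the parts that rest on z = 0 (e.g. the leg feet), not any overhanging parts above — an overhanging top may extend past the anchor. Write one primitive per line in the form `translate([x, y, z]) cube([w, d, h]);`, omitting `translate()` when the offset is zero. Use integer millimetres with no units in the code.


translate([455, 234, 0]) cube([1792, 280, 25]);
translate([455, 371, 25]) cube([1792, 6, 499]);
translate([455, 234, 524]) cube([1792, 280, 25]);


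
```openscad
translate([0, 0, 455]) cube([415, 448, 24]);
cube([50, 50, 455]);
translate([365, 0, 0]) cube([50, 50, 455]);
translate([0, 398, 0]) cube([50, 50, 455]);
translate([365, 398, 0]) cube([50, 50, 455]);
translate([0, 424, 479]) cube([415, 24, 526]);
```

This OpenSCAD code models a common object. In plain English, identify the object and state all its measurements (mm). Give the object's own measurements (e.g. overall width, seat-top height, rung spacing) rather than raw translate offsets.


A chair. The seat is a 415×448×24 mm slab with its top at z = 479 mm, on four 50×50 mm corner legs (flush with the seat edges, standing on z = 0). A flat backrest 24 mm thick, 526 mm tall, spans the full seat width and rises from the seat top along its +y edge, rear face flush with the rear of the seat.


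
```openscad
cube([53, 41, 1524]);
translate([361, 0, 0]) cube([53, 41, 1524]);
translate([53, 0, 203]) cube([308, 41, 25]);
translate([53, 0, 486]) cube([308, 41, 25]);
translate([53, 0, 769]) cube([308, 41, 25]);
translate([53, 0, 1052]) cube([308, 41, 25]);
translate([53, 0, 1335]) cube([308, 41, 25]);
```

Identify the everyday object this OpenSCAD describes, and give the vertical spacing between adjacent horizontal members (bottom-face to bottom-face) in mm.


A ladder. The rung spacing is 283 mm.

Two tall 53×41 posts with 5 short bars between them — a ladder. Adjacent rungs sit at z = 203 and z = 486, so the spacing is 486 − 203 = 283 mm.


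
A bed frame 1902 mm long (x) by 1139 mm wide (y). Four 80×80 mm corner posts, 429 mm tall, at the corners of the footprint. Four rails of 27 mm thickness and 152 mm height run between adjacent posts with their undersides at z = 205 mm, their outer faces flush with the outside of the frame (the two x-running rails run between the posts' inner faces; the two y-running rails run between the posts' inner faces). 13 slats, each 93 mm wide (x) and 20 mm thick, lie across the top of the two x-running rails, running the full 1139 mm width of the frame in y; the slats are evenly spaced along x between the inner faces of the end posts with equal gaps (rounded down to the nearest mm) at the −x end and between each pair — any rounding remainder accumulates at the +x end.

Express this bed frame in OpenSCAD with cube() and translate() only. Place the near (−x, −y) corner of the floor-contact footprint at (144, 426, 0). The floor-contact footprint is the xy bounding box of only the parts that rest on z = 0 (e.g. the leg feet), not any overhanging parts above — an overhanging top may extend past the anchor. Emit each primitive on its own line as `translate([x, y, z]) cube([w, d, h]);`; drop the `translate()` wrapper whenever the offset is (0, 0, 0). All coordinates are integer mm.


translate([144, 426, 0]) cube([80, 80, 429]);
translate([144, 1485, 0]) cube([80, 80, 429]);
translate([1966, 426, 0]) cube([80, 80, 429]);
translate([1966, 1485, 0]) cube([80, 80, 429]);
translate([224, 426, 205]) cube([1742, 27, 152]);
translate([224, 1538, 205]) cube([1742, 27, 152]);
translate([144, 506, 205]) cube([27, 979, 152]);
translate([2019, 506, 205]) cube([27, 979, 152]);
translate([262, 426, 357]) cube([93, 1139, 20]);
translate([393, 426, 357]) cube([93, 1139, 20]);
translate([524, 426, 357]) cube([93, 1139, 20]);
translate([655, 426, 357]) cube([93, 1139, 20]);
translate([786, 426, 357]) cube([93, 1139, 20]);
translate([917, 426, 357]) cube([93, 1139, 20]);
translate([1048, 426, 357]) cube([93, 1139, 20]);
translate([1179, 426, 357]) cube([93, 1139, 20]);
translate([1310, 426, 357]) cube([93, 1139, 20]);
translate([1441, 426, 357]) cube([93, 1139, 20]);
translate([1572, 426, 357]) cube([93, 1139, 20]);
translate([1703, 426, 357]) cube([93, 1139, 20]);
translate([1834, 426, 357]) cube([93, 1139, 20]);


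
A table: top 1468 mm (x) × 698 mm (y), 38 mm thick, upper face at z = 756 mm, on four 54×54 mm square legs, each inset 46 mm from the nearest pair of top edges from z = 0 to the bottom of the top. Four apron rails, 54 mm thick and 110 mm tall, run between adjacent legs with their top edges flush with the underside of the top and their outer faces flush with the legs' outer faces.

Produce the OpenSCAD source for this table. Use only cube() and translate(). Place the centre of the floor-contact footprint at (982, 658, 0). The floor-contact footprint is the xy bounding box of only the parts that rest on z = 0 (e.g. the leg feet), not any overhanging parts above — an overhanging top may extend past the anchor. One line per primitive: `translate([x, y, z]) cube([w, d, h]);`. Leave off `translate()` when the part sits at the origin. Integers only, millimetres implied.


// leg_h = 756 - 38 = 718
// apron z = 718 - 110 = 608
translate([248, 309, 718]) cube([1468, 698, 38]);
translate([294, 355, 0]) cube([54, 54, 718]);
translate([1616, 355, 0]) cube([54, 54, 718]);
translate([294, 907, 0]) cube([54, 54, 718]);
translate([1616, 907, 0]) cube([54, 54, 718]);
translate([348, 355, 608]) cube([1268, 54, 110]);
translate([348, 907, 608]) cube([1268, 54, 110]);
translate([294, 409, 608]) cube([54, 498, 110]);
translate([1616, 409, 608]) cube([54, 498, 110]);


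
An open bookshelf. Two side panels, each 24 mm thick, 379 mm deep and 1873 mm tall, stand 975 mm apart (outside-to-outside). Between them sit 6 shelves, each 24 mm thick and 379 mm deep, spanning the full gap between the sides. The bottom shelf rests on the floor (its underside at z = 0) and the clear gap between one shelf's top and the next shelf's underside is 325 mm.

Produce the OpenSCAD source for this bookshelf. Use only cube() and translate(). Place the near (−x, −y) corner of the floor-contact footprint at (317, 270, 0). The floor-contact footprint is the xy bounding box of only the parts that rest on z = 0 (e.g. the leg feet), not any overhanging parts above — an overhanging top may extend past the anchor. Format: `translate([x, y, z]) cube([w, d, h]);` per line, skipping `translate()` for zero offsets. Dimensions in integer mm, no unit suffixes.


translate([317, 270, 0]) cube([24, 379, 1873]);
translate([1268, 270, 0]) cube([24, 379, 1873]);
translate([341, 270, 0]) cube([927, 379, 24]);
translate([341, 270, 349]) cube([927, 379, 24]);
translate([341, 270, 698]) cube([927, 379, 24]);
translate([341, 270, 1047]) cube([927, 379, 24]);
translate([341, 270, 1396]) cube([927, 379, 24]);
translate([341, 270, 1745]) cube([927, 379, 24]);


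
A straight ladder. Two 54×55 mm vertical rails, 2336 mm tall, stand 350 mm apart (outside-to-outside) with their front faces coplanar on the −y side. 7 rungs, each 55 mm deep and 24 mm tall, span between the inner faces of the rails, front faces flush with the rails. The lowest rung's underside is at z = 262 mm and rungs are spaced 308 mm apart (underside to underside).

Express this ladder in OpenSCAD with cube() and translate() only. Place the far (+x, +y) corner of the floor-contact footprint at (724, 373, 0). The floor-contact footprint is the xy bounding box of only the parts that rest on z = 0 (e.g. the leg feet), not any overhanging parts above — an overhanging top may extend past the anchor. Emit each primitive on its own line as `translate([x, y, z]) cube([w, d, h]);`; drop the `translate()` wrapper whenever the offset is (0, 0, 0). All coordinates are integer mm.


translate([374, 318, 0]) cube([54, 55, 2336]);
translate([670, 318, 0]) cube([54, 55, 2336]);
translate([428, 318, 262]) cube([242, 55, 24]);
translate([428, 318, 570]) cube([242, 55, 24]);
translate([428, 318, 878]) cube([242, 55, 24]);
translate([428, 318, 1186]) cube([242, 55, 24]);
translate([428, 318, 1494]) cube([242, 55, 24]);
translate([428, 318, 1802]) cube([242, 55, 24]);
translate([428, 318, 2110]) cube([242, 55, 24]);


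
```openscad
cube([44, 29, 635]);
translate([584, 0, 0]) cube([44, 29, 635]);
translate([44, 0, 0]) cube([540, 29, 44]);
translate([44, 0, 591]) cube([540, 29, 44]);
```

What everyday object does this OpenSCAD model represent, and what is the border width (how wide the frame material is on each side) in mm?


A picture frame. The border width is 44 mm.

Four thin pieces enclosing a rectangular opening — a picture frame. The two full-height stiles are 635 mm tall; the top rail sits at z = 591 and is 44 mm tall, so the border above the opening is 635 − 591 = 44 mm, matching the stile x-width.


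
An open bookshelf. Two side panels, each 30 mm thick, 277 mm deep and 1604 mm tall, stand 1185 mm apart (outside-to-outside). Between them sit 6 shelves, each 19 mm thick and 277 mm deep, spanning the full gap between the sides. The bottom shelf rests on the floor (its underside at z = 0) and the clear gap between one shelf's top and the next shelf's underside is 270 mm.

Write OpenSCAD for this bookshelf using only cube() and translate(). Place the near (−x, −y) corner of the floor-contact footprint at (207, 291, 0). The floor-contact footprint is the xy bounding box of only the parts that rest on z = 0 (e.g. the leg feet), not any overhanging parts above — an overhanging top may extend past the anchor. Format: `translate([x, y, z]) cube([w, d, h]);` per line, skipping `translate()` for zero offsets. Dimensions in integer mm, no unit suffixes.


translate([207, 291, 0]) cube([30, 277, 1604]);
translate([1362, 291, 0]) cube([30, 277, 1604]);
translate([237, 291, 0]) cube([1125, 277, 19]);
translate([237, 291, 289]) cube([1125, 277, 19]);
translate([237, 291, 578]) cube([1125, 277, 19]);
translate([237, 291, 867]) cube([1125, 277, 19]);
translate([237, 291, 1156]) cube([1125, 277, 19]);
translate([237, 291, 1445]) cube([1125, 277, 19]);


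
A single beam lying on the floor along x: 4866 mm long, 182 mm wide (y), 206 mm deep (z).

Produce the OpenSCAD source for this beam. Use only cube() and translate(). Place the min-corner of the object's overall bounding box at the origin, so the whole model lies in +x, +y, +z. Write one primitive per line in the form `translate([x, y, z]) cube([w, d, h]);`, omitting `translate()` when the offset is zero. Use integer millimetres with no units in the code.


cube([4866, 182, 206]);


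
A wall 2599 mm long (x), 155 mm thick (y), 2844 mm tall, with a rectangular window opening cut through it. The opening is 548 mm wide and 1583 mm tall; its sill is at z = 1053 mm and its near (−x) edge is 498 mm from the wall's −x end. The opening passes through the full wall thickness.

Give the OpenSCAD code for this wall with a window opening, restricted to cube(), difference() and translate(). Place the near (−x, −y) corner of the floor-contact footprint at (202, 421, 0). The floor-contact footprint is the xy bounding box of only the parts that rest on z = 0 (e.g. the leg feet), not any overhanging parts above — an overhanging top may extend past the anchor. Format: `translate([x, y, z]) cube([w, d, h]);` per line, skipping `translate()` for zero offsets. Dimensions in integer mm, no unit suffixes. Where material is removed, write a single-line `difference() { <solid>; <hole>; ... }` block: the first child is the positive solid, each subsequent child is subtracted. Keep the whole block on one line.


difference() { translate([202, 421, 0]) cube([2599, 155, 2844]); translate([700, 421, 1053]) cube([548, 155, 1583]); }


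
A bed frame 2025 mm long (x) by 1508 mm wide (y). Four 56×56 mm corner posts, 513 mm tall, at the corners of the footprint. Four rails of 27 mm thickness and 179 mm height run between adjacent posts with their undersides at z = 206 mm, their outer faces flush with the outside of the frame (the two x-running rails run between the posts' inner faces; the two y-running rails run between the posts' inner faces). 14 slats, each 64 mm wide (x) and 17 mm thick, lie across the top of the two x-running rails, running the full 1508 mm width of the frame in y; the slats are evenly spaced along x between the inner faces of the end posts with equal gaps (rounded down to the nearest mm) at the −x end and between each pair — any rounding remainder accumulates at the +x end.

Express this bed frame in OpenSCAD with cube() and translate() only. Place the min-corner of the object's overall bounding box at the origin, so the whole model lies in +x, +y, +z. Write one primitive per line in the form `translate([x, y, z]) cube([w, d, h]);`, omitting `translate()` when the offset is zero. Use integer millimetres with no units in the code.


cube([56, 56, 513]);
translate([0, 1452, 0]) cube([56, 56, 513]);
translate([1969, 0, 0]) cube([56, 56, 513]);
translate([1969, 1452, 0]) cube([56, 56, 513]);
translate([56, 0, 206]) cube([1913, 27, 179]);
translate([56, 1481, 206]) cube([1913, 27, 179]);
translate([0, 56, 206]) cube([27, 1396, 179]);
translate([1998, 56, 206]) cube([27, 1396, 179]);
translate([123, 0, 385]) cube([64, 1508, 17]);
translate([254, 0, 385]) cube([64, 1508, 17]);
translate([385, 0, 385]) cube([64, 1508, 17]);
translate([516, 0, 385]) cube([64, 1508, 17]);
translate([647, 0, 385]) cube([64, 1508, 17]);
translate([778, 0, 385]) cube([64, 1508, 17]);
translate([909, 0, 385]) cube([64, 1508, 17]);
translate([1040, 0, 385]) cube([64, 1508, 17]);
translate([1171, 0, 385]) cube([64, 1508, 17]);
translate([1302, 0, 385]) cube([64, 1508, 17]);
translate([1433, 0, 385]) cube([64, 1508, 17]);
translate([1564, 0, 385]) cube([64, 1508, 17]);
translate([1695, 0, 385]) cube([64, 1508, 17]);
translate([1826, 0, 385]) cube([64, 1508, 17]);


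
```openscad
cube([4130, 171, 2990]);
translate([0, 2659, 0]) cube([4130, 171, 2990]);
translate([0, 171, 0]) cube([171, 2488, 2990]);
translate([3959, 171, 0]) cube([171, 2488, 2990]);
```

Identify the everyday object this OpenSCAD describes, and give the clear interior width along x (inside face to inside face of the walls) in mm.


A house (or room) frame. The interior width is 3788 mm.

Four 2990 mm walls enclosing a rectangle with no floor or roof — a room or house frame. Outside width is 4130 mm and wall thickness is 171 mm, so the interior width is 4130 − 2 × 171 = 3788 mm.


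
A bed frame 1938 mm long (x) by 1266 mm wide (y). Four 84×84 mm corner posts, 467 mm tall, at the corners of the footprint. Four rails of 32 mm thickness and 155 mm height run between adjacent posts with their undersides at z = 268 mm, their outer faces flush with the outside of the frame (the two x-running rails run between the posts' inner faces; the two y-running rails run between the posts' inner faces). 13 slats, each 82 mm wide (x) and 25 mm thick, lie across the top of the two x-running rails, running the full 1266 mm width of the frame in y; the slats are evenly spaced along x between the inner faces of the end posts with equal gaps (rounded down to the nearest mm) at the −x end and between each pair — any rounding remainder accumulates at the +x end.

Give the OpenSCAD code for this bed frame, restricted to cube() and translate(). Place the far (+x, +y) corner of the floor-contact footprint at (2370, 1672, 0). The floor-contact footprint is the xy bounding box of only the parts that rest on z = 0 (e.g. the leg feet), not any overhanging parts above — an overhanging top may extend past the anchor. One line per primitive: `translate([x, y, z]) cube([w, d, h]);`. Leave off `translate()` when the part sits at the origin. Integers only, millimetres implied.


// slat z = rail_z + rail_h = 268 + 155 = 423
// slat gap = ⌊(1770 − 13·82) / 14⌋ = 50
translate([432, 406, 0]) cube([84, 84, 467]);
translate([432, 1588, 0]) cube([84, 84, 467]);
translate([2286, 406, 0]) cube([84, 84, 467]);
translate([2286, 1588, 0]) cube([84, 84, 467]);
translate([516, 406, 268]) cube([1770, 32, 155]);
translate([516, 1640, 268]) cube([1770, 32, 155]);
translate([432, 490, 268]) cube([32, 1098, 155]);
translate([2338, 490, 268]) cube([32, 1098, 155]);
translate([566, 406, 423]) cube([82, 1266, 25]);
translate([698, 406, 423]) cube([82, 1266, 25]);
translate([830, 406, 423]) cube([82, 1266, 25]);
translate([962, 406, 423]) cube([82, 1266, 25]);
translate([1094, 406, 423]) cube([82, 1266, 25]);
translate([1226, 406, 423]) cube([82, 1266, 25]);
translate([1358, 406, 423]) cube([82, 1266, 25]);
translate([1490, 406, 423]) cube([82, 1266, 25]);
translate([1622, 406, 423]) cube([82, 1266, 25]);
translate([1754, 406, 423]) cube([82, 1266, 25]);
translate([1886, 406, 423]) cube([82, 1266, 25]);
translate([2018, 406, 423]) cube([82, 1266, 25]);
translate([2150, 406, 423]) cube([82, 1266, 25]);


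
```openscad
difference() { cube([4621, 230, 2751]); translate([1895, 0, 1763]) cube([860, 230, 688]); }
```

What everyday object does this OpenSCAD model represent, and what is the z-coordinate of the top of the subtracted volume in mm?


A wall with a window opening. The window head height is 2451 mm.

A wall with a rectangular opening subtracted — a window. Sill at z = 1763, opening 688 mm tall, so the head is at 1763 + 688 = 2451 mm.


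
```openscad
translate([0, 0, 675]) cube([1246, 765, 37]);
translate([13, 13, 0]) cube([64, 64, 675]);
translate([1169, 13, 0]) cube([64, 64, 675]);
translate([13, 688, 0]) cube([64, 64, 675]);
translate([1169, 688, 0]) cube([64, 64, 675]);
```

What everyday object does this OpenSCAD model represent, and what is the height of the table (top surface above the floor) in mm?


A table. The table height is 712 mm.

A 1246×765×37 slab sits at z = 675 on four 64 mm square posts — a table. The top surface is at 675 + 37 = 712 mm.


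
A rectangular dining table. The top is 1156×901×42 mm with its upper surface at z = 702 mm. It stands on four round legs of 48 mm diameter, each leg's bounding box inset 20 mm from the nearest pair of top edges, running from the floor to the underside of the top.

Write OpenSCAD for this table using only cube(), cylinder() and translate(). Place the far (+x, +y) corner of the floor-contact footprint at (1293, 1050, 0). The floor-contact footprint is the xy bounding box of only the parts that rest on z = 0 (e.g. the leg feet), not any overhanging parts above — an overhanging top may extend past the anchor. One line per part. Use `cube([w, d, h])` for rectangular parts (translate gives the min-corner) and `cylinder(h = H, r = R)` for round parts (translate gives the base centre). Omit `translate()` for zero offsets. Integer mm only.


translate([157, 169, 660]) cube([1156, 901, 42]);
translate([201, 213, 0]) cylinder(h = 660, r = 24);
translate([1269, 213, 0]) cylinder(h = 660, r = 24);
translate([201, 1026, 0]) cylinder(h = 660, r = 24);
translate([1269, 1026, 0]) cylinder(h = 660, r = 24);


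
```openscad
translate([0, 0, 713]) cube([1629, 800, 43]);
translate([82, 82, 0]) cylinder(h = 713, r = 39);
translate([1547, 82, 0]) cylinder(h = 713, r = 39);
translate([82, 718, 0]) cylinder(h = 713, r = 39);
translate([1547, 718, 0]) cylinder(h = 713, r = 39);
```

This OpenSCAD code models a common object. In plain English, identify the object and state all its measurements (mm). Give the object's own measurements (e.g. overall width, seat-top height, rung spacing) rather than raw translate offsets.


A table: top 1629 mm (x) × 800 mm (y), 43 mm thick, upper face at z = 756 mm, on four round legs of 78 mm diameter, each leg's bounding box inset 43 mm from the nearest pair of top edges from z = 0 to the bottom of the top.


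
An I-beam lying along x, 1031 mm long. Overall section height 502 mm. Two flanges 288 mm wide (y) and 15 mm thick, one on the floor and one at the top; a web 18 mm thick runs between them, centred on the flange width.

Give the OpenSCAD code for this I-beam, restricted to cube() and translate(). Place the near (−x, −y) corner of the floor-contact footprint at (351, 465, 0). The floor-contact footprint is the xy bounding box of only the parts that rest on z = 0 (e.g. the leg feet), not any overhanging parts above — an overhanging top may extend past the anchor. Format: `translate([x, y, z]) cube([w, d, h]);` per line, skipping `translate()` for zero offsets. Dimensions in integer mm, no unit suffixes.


translate([351, 465, 0]) cube([1031, 288, 15]);
translate([351, 600, 15]) cube([1031, 18, 472]);
translate([351, 465, 487]) cube([1031, 288, 15]);


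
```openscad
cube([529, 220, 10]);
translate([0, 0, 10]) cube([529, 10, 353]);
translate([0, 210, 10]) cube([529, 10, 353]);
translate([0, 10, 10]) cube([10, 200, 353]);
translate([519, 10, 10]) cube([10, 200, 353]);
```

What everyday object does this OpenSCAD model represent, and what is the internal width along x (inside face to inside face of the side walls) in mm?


An open box. The internal width is 509 mm.

A 529×220 base slab with four walls standing on it — an open box. The base is 529 mm wide and the walls are 10 mm thick, so the internal width is 529 − 2 × 10 = 509 mm.


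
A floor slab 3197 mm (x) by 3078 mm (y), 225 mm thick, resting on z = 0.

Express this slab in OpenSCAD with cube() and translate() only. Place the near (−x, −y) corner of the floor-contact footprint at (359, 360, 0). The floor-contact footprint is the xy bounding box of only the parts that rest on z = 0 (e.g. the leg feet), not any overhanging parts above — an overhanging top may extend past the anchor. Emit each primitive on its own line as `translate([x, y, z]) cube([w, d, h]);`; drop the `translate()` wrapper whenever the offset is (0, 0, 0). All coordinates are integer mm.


translate([359, 360, 0]) cube([3197, 3078, 225]);


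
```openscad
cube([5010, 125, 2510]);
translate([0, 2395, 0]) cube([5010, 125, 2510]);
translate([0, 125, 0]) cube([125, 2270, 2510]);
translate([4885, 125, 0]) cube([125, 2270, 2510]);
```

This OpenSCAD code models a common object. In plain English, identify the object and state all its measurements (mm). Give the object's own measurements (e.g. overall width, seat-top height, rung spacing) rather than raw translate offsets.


The wall frame of a small rectangular building: four walls, each 2510 mm tall and 125 mm thick, enclosing a footprint 5010 mm (x) by 2520 mm (y) outside-to-outside, with no floor or roof. The front and back walls (the −y and +y sides) span the full width; the two side walls fit between them.


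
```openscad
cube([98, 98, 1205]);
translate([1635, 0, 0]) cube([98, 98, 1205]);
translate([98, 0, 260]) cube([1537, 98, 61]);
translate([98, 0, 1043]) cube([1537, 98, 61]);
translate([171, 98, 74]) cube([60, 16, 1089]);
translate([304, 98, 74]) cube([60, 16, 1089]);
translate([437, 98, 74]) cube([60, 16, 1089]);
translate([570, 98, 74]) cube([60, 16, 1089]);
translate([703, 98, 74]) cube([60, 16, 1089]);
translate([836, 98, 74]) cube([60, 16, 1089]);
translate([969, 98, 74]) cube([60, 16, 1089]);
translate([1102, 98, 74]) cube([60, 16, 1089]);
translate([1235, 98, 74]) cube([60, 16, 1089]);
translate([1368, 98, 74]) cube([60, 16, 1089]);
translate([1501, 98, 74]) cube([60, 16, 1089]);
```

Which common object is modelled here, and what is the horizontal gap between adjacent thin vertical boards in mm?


A fence section. The picket gap is 73 mm.

Two posts, two rails, 11 pickets — a fence section. Span 1537 mm holds 11 pickets of 60 mm with 12 equal gaps: ⌊(1537 − 11·60) / 12⌋ = 73 mm.


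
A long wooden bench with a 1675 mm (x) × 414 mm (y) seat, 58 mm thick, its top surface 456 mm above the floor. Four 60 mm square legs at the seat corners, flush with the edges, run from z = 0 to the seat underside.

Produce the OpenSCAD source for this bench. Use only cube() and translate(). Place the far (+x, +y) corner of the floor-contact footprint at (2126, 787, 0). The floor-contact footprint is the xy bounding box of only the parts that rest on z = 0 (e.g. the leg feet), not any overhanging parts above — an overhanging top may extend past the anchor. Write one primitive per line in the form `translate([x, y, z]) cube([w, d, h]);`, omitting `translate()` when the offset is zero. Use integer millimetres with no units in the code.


translate([451, 373, 398]) cube([1675, 414, 58]);
translate([451, 373, 0]) cube([60, 60, 398]);
translate([451, 727, 0]) cube([60, 60, 398]);
translate([2066, 373, 0]) cube([60, 60, 398]);
translate([2066, 727, 0]) cube([60, 60, 398]);


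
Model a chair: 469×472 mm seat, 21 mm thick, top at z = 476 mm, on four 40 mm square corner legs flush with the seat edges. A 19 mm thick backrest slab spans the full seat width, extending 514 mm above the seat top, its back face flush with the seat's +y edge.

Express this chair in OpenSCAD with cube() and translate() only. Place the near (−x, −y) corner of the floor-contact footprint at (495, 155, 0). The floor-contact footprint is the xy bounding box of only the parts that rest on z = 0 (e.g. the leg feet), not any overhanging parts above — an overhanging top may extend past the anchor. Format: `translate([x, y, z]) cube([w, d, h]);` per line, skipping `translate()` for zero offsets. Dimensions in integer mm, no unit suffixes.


translate([495, 155, 455]) cube([469, 472, 21]);
translate([495, 155, 0]) cube([40, 40, 455]);
translate([924, 155, 0]) cube([40, 40, 455]);
translate([495, 587, 0]) cube([40, 40, 455]);
translate([924, 587, 0]) cube([40, 40, 455]);
translate([495, 608, 476]) cube([469, 19, 514]);


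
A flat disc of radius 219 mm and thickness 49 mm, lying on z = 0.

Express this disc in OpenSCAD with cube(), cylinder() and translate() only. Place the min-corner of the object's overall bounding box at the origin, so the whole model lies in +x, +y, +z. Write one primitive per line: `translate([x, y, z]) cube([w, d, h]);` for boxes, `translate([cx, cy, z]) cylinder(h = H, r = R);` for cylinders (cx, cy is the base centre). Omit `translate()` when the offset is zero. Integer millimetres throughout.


translate([219, 219, 0]) cylinder(h = 49, r = 219);


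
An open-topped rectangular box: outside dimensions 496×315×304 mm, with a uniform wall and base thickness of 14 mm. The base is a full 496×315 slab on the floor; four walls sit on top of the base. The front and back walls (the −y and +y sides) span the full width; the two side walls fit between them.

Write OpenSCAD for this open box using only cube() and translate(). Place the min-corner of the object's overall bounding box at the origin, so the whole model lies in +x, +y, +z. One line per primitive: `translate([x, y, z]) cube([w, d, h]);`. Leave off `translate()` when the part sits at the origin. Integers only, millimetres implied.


cube([496, 315, 14]);
translate([0, 0, 14]) cube([496, 14, 290]);
translate([0, 301, 14]) cube([496, 14, 290]);
translate([0, 14, 14]) cube([14, 287, 290]);
translate([482, 14, 14]) cube([14, 287, 290]);


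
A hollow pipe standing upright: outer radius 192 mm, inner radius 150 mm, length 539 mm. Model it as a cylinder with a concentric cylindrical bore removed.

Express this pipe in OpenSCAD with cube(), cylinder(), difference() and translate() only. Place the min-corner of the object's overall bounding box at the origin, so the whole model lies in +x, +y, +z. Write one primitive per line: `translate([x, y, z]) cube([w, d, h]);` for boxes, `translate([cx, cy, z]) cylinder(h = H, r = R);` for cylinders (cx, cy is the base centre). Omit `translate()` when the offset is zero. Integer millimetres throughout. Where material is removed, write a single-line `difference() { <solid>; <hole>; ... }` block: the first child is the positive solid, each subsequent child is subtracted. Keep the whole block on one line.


difference() { translate([192, 192, 0]) cylinder(h = 539, r = 192); translate([192, 192, 0]) cylinder(h = 539, r = 150); }


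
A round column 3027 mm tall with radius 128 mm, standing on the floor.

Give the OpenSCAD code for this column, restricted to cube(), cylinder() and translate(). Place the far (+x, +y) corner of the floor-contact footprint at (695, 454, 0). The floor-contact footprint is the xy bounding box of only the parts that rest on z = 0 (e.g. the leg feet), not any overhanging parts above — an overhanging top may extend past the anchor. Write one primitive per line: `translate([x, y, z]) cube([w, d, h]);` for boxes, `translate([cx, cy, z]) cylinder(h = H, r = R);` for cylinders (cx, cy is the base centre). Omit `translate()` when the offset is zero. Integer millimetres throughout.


translate([567, 326, 0]) cylinder(h = 3027, r = 128);


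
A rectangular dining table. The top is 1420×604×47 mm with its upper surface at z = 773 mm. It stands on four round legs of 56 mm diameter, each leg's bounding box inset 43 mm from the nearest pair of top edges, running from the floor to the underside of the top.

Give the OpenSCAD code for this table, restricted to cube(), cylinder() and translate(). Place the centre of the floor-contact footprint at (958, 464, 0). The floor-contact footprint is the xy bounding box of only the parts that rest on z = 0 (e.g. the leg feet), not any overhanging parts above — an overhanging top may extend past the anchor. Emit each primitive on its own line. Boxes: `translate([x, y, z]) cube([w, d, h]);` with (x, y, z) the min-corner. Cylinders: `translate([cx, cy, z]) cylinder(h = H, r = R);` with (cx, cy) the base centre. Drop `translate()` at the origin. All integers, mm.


translate([248, 162, 726]) cube([1420, 604, 47]);
translate([319, 233, 0]) cylinder(h = 726, r = 28);
translate([1597, 233, 0]) cylinder(h = 726, r = 28);
translate([319, 695, 0]) cylinder(h = 726, r = 28);
translate([1597, 695, 0]) cylinder(h = 726, r = 28);


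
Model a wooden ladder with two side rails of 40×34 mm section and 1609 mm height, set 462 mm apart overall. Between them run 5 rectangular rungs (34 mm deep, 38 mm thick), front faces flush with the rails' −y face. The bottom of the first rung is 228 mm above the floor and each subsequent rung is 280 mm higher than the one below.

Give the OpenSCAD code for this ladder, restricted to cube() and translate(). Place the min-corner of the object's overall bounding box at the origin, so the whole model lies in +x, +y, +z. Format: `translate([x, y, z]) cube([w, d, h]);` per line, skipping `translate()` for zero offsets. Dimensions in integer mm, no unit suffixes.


cube([40, 34, 1609]);
translate([422, 0, 0]) cube([40, 34, 1609]);
translate([40, 0, 228]) cube([382, 34, 38]);
translate([40, 0, 508]) cube([382, 34, 38]);
translate([40, 0, 788]) cube([382, 34, 38]);
translate([40, 0, 1068]) cube([382, 34, 38]);
translate([40, 0, 1348]) cube([382, 34, 38]);


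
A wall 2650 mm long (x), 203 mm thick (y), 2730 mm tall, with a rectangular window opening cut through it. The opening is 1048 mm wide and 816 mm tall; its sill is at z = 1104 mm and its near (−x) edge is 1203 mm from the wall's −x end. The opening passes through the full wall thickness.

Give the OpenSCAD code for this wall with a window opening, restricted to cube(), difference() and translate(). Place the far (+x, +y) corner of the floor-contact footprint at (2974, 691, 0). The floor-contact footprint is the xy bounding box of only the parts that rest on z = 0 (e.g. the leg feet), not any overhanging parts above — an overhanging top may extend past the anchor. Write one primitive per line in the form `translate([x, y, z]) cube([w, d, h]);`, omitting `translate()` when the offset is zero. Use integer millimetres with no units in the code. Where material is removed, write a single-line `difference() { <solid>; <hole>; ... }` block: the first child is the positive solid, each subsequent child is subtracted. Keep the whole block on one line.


difference() { translate([324, 488, 0]) cube([2650, 203, 2730]); translate([1527, 488, 1104]) cube([1048, 203, 816]); }


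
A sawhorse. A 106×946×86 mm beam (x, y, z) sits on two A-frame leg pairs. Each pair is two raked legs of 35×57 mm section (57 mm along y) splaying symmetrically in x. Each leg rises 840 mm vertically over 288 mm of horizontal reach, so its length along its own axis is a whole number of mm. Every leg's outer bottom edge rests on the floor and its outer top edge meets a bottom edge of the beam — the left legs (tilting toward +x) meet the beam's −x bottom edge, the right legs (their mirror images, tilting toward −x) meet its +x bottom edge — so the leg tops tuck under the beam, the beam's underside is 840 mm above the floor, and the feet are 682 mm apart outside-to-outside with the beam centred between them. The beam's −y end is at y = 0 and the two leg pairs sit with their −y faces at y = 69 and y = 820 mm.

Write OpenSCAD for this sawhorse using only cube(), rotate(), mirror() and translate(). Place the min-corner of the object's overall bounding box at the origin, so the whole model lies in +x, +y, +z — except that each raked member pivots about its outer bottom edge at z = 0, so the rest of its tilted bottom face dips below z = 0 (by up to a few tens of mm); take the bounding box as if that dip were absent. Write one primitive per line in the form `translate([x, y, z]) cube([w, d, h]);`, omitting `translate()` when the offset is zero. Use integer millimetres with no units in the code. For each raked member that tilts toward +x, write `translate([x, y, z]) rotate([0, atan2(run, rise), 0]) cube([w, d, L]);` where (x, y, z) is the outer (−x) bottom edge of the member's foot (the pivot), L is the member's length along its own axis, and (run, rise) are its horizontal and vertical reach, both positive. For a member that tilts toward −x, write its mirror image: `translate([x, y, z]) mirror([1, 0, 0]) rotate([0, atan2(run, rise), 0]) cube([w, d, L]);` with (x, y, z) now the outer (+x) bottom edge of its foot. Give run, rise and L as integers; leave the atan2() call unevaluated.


// leg length = √(288² + 840²) = 888
// right-leg outer foot x = 2·288 + 106 = 682
// beam min-corner = (288, 0, 840)
translate([288, 0, 840]) cube([106, 946, 86]);
translate([0, 69, 0]) rotate([0, atan2(288, 840), 0]) cube([35, 57, 888]);
translate([682, 69, 0]) mirror([1, 0, 0]) rotate([0, atan2(288, 840), 0]) cube([35, 57, 888]);
translate([0, 820, 0]) rotate([0, atan2(288, 840), 0]) cube([35, 57, 888]);
translate([682, 820, 0]) mirror([1, 0, 0]) rotate([0, atan2(288, 840), 0]) cube([35, 57, 888]);
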